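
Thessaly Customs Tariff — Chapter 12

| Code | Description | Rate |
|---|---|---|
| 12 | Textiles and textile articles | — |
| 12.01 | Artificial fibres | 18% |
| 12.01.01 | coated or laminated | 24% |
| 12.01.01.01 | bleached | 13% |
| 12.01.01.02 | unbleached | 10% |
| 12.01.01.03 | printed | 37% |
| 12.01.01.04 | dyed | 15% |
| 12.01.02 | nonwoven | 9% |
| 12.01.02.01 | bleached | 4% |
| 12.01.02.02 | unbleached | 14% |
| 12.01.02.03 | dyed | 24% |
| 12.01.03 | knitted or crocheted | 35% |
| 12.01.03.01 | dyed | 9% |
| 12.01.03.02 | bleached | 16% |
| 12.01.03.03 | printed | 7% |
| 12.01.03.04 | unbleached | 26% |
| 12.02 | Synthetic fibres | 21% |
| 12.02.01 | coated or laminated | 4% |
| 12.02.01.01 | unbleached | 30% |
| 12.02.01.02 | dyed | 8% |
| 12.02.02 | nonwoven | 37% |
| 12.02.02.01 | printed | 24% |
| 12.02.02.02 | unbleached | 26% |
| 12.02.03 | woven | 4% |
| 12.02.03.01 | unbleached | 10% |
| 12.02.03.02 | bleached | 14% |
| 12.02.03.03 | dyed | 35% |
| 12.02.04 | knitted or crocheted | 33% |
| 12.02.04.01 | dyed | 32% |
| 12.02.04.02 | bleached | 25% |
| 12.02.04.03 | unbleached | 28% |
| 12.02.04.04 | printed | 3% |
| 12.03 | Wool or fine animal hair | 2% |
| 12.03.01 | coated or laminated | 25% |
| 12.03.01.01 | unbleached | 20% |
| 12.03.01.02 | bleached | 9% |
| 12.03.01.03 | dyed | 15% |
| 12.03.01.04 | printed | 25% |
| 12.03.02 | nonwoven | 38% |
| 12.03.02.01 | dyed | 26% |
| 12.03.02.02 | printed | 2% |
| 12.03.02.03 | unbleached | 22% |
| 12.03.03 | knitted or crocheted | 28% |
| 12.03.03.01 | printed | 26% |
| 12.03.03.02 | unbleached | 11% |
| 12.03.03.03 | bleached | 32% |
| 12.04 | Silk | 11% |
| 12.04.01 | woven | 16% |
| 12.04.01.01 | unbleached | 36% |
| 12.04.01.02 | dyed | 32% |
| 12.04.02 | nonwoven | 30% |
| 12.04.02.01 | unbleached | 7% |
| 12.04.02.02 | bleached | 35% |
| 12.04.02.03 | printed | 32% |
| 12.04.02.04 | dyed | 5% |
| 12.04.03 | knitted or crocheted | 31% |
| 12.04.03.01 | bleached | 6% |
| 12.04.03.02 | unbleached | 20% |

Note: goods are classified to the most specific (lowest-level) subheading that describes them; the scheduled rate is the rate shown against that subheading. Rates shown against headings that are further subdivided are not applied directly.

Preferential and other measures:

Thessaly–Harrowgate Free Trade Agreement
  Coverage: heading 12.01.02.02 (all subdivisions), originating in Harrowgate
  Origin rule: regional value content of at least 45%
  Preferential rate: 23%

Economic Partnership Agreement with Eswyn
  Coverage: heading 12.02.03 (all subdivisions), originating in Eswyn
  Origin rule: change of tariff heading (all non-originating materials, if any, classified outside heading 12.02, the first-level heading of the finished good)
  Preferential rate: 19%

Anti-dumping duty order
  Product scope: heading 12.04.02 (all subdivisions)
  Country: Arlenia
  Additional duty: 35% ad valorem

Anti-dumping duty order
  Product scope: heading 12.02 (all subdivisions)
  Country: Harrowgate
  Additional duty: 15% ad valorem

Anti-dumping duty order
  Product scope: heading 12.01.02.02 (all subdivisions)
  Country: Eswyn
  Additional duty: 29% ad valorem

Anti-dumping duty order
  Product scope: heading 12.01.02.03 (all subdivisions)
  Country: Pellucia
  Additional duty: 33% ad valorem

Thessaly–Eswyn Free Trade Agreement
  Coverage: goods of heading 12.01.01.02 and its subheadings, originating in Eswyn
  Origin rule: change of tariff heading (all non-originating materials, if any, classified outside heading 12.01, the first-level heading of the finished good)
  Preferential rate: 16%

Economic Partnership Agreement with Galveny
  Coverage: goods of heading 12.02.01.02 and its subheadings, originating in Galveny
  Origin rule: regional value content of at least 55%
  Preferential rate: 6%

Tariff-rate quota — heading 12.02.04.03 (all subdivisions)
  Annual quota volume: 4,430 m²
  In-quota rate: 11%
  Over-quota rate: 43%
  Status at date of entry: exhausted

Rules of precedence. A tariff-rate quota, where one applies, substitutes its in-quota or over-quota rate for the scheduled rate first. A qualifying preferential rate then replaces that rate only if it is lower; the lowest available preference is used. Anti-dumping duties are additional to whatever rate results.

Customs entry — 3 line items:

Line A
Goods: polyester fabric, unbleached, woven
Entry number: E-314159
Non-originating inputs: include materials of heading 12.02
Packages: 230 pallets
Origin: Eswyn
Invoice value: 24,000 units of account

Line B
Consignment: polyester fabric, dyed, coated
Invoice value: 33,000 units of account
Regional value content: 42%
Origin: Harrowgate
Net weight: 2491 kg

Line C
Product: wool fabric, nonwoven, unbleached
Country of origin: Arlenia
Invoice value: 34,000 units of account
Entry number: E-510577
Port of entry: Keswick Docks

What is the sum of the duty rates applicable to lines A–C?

Line A: polyester → 12.02; woven → 12.02.03; unbleached → 12.02.03.01. Scheduled 10%. Eswyn agreement on 12.02.03: CTH not met; Eswyn agreement on 12.01.01.02: 12.02.03.01 not covered. → 10%.
Line B: polyester → 12.02; coated → 12.02.01; dyed → 12.02.01.02. Scheduled 8%. Harrowgate agreement on 12.01.02.02: 12.02.01.02 not covered; anti-dumping (Harrowgate, 12.02): +15%; total 8% + 15% = 23%. → 23%.
Line C: wool → 12.03; nonwoven → 12.03.02; unbleached → 12.03.02.03. Scheduled 22%. No special measure applies. → 22%.
Sum: 10% + 23% + 22% = 55%.

55%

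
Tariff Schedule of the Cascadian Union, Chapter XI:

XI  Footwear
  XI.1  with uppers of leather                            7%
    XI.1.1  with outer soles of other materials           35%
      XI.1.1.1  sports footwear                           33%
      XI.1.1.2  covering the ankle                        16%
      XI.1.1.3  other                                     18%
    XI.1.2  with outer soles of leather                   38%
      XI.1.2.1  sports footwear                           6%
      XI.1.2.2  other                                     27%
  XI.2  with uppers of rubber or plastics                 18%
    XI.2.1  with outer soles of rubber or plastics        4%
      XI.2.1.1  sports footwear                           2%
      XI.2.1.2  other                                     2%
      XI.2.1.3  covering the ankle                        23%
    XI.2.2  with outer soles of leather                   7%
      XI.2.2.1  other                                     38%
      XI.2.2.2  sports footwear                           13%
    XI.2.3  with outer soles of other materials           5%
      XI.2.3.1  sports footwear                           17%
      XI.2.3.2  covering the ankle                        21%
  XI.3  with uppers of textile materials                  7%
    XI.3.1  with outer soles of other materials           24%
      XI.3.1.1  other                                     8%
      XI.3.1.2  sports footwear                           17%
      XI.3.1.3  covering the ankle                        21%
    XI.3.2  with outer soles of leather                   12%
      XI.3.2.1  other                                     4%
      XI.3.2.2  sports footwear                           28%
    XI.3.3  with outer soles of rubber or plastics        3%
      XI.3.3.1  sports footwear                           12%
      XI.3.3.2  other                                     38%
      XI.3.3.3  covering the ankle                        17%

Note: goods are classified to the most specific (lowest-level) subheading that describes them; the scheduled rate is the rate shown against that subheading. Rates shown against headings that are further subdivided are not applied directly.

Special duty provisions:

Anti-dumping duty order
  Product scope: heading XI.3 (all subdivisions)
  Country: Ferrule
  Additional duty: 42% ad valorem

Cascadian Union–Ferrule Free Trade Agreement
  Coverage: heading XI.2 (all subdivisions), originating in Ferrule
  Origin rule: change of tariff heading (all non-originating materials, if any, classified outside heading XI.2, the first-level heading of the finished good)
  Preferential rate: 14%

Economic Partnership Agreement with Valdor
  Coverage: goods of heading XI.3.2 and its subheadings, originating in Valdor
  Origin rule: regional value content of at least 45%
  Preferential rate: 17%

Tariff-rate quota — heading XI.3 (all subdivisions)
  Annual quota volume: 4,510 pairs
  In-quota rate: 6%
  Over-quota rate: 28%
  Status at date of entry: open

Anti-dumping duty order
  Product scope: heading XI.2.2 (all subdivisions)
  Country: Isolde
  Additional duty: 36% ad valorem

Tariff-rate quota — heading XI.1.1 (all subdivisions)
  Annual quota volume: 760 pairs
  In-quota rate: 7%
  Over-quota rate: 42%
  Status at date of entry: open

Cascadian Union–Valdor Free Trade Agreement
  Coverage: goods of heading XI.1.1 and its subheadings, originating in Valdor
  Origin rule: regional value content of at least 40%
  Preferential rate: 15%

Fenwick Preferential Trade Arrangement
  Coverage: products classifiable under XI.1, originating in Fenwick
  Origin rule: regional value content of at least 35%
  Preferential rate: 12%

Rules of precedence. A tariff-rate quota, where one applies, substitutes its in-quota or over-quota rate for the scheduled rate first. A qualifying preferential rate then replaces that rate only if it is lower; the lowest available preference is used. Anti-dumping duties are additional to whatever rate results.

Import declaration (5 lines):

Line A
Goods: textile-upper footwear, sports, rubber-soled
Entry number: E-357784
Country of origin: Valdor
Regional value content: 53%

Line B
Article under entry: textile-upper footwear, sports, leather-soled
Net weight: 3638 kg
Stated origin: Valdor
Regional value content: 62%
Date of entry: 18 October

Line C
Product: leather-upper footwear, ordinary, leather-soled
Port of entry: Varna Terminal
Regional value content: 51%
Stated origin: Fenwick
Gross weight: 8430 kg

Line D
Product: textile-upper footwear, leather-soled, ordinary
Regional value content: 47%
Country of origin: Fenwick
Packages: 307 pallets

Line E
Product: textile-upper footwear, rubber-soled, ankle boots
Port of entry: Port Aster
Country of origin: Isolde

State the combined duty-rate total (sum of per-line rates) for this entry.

36%

Line A: textile-upper → XI.3; rubber-soled → XI.3.3; sports → XI.3.3.1. Scheduled 12%. quota on XI.3 open → in-quota 6%; Valdor agreement on XI.3.2: XI.3.3.1 not covered; Valdor agreement on XI.1.1: XI.3.3.1 not covered. → 6%.
Line B: textile-upper → XI.3; leather-soled → XI.3.2; sports → XI.3.2.2. Scheduled 28%. quota on XI.3 open → in-quota 6%; Valdor agreement on XI.3.2: RVC ≥ 45% → 17% available; Valdor agreement on XI.1.1: XI.3.2.2 not covered; preference 17% not lower than 6% → no reduction. → 6%.
Line C: leather-upper → XI.1; leather-soled → XI.1.2; ordinary → XI.1.2.2. Scheduled 27%. Fenwick agreement on XI.1: RVC ≥ 35% → 12% available; preferential 12%. → 12%.
Line D: textile-upper → XI.3; leather-soled → XI.3.2; ordinary → XI.3.2.1. Scheduled 4%. quota on XI.3 open → in-quota 6%; Fenwick agreement on XI.1: XI.3.2.1 not covered. → 6%.
Line E: textile-upper → XI.3; rubber-soled → XI.3.3; ankle boots → XI.3.3.3. Scheduled 17%. quota on XI.3 open → in-quota 6%. → 6%.
Sum: 6% + 6% + 12% + 6% + 6% = 36%.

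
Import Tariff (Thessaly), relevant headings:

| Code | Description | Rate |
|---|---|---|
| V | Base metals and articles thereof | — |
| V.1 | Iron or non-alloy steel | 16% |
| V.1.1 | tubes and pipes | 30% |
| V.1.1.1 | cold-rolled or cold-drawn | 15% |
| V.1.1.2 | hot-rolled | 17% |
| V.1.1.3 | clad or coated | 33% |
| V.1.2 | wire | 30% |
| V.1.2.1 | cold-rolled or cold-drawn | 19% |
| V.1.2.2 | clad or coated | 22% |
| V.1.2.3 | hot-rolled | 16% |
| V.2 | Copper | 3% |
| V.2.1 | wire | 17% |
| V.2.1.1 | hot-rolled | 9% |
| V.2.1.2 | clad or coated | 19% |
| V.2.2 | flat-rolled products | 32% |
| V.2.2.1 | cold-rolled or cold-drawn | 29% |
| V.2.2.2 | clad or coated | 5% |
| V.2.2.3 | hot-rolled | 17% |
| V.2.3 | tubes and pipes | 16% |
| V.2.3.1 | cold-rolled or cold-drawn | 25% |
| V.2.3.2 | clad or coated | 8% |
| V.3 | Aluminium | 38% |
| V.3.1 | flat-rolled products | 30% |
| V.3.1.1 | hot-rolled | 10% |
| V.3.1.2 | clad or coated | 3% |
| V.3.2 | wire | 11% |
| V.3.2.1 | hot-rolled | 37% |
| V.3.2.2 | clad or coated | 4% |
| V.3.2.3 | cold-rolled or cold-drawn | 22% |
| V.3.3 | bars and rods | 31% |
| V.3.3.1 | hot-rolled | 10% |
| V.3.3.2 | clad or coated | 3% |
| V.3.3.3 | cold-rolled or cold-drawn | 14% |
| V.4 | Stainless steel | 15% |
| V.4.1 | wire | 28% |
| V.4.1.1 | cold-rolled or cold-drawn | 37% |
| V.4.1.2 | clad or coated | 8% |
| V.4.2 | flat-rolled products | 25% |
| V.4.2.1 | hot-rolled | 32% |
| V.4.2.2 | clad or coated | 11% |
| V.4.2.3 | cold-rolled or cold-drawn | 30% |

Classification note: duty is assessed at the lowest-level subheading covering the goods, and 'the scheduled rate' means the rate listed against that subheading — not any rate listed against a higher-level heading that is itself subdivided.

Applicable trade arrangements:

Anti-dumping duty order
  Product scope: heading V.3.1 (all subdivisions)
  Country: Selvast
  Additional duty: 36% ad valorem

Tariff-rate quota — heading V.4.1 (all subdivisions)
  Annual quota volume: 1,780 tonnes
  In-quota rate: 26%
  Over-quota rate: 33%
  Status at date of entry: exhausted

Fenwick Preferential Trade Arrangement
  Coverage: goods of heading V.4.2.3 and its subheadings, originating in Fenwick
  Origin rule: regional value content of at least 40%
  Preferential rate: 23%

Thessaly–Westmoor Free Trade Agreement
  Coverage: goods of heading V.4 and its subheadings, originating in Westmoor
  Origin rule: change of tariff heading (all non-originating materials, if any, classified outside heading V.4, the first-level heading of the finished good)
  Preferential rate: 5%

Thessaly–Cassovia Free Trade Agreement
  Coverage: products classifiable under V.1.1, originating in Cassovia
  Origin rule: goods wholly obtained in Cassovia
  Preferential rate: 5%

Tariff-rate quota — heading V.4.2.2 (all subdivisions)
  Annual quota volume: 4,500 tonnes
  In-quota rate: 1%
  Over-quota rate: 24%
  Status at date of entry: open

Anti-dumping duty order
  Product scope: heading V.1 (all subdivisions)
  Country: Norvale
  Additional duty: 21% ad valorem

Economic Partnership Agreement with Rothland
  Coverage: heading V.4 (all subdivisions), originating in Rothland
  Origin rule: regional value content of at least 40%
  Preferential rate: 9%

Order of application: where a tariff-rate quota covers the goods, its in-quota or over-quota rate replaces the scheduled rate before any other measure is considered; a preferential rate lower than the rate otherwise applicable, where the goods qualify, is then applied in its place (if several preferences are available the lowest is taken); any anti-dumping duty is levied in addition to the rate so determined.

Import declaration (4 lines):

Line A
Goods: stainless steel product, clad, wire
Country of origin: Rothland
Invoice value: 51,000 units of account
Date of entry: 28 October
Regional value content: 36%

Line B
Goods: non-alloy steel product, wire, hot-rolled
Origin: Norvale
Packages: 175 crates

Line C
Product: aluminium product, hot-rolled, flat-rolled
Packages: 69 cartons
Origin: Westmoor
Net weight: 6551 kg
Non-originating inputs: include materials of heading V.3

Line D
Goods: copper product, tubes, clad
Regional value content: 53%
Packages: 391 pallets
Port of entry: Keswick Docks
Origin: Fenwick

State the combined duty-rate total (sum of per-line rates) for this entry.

88%

Line A: stainless steel → V.4; wire → V.4.1; clad → V.4.1.2. Scheduled 8%. quota on V.4.1 exhausted → over-quota 33%; Rothland agreement on V.4: RVC < 40%. → 33%.
Line B: non-alloy steel → V.1; wire → V.1.2; hot-rolled → V.1.2.3. Scheduled 16%. anti-dumping (Norvale, V.1): +21%; total 16% + 21% = 37%. → 37%.
Line C: aluminium → V.3; flat-rolled → V.3.1; hot-rolled → V.3.1.1. Scheduled 10%. Westmoor agreement on V.4: V.3.1.1 not covered. → 10%.
Line D: copper → V.2; tubes → V.2.3; clad → V.2.3.2. Scheduled 8%. Fenwick agreement on V.4.2.3: V.2.3.2 not covered. → 8%.
Sum: 33% + 37% + 10% + 8% = 88%.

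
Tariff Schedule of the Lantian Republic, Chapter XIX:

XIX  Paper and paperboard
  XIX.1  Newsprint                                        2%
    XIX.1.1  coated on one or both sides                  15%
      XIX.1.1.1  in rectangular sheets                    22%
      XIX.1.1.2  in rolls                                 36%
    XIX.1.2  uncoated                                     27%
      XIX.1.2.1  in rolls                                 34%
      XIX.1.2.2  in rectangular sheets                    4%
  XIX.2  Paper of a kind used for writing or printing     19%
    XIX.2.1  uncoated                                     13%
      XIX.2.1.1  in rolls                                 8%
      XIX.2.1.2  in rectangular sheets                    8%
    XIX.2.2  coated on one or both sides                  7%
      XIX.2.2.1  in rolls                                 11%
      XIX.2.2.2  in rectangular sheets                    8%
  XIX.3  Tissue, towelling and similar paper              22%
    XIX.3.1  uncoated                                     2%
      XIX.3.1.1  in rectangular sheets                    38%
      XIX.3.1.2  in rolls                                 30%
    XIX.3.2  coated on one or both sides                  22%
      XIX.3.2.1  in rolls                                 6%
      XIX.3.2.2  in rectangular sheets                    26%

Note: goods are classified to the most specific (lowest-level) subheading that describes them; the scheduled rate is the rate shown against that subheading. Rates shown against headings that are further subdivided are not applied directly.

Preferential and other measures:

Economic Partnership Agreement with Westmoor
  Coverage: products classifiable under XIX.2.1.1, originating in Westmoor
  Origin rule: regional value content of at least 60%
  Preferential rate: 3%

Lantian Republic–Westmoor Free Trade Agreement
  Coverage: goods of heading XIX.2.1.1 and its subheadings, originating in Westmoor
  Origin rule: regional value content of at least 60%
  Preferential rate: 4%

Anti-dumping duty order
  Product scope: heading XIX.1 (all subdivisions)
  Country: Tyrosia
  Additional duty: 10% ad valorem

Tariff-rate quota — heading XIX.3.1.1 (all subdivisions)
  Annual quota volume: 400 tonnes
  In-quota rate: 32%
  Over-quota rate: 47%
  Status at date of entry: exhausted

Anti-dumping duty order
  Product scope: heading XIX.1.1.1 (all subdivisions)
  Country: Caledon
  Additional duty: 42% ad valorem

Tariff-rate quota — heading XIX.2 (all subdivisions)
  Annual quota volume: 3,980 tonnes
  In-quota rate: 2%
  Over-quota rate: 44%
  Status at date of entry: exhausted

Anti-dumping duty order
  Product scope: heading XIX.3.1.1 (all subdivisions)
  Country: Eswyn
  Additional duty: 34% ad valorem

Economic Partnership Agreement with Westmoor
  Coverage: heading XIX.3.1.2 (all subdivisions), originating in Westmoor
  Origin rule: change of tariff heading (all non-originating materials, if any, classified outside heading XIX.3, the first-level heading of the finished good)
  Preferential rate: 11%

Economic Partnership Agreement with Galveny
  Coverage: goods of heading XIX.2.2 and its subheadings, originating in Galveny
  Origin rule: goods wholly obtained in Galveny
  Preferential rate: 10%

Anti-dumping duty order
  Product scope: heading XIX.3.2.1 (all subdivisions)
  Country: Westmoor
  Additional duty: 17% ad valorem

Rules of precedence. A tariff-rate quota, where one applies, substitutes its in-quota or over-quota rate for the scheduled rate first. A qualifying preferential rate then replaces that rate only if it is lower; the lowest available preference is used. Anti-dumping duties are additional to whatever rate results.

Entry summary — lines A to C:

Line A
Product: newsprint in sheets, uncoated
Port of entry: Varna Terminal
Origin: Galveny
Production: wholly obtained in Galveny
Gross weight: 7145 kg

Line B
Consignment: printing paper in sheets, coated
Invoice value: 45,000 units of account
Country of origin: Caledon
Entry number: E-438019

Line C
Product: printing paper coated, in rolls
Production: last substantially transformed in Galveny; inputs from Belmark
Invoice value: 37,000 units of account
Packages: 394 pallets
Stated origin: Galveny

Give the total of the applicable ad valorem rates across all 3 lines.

Line A: newsprint → XIX.1; uncoated → XIX.1.2; in sheets → XIX.1.2.2. Scheduled 4%. Galveny agreement on XIX.2.2: XIX.1.2.2 not covered. → 4%.
Line B: printing paper → XIX.2; coated → XIX.2.2; in sheets → XIX.2.2.2. Scheduled 8%. quota on XIX.2 exhausted → over-quota 44%. → 44%.
Line C: printing paper → XIX.2; coated → XIX.2.2; in rolls → XIX.2.2.1. Scheduled 11%. quota on XIX.2 exhausted → over-quota 44%; Galveny agreement on XIX.2.2: not wholly obtained. → 44%.
Sum: 4% + 44% + 44% = 92%.

92%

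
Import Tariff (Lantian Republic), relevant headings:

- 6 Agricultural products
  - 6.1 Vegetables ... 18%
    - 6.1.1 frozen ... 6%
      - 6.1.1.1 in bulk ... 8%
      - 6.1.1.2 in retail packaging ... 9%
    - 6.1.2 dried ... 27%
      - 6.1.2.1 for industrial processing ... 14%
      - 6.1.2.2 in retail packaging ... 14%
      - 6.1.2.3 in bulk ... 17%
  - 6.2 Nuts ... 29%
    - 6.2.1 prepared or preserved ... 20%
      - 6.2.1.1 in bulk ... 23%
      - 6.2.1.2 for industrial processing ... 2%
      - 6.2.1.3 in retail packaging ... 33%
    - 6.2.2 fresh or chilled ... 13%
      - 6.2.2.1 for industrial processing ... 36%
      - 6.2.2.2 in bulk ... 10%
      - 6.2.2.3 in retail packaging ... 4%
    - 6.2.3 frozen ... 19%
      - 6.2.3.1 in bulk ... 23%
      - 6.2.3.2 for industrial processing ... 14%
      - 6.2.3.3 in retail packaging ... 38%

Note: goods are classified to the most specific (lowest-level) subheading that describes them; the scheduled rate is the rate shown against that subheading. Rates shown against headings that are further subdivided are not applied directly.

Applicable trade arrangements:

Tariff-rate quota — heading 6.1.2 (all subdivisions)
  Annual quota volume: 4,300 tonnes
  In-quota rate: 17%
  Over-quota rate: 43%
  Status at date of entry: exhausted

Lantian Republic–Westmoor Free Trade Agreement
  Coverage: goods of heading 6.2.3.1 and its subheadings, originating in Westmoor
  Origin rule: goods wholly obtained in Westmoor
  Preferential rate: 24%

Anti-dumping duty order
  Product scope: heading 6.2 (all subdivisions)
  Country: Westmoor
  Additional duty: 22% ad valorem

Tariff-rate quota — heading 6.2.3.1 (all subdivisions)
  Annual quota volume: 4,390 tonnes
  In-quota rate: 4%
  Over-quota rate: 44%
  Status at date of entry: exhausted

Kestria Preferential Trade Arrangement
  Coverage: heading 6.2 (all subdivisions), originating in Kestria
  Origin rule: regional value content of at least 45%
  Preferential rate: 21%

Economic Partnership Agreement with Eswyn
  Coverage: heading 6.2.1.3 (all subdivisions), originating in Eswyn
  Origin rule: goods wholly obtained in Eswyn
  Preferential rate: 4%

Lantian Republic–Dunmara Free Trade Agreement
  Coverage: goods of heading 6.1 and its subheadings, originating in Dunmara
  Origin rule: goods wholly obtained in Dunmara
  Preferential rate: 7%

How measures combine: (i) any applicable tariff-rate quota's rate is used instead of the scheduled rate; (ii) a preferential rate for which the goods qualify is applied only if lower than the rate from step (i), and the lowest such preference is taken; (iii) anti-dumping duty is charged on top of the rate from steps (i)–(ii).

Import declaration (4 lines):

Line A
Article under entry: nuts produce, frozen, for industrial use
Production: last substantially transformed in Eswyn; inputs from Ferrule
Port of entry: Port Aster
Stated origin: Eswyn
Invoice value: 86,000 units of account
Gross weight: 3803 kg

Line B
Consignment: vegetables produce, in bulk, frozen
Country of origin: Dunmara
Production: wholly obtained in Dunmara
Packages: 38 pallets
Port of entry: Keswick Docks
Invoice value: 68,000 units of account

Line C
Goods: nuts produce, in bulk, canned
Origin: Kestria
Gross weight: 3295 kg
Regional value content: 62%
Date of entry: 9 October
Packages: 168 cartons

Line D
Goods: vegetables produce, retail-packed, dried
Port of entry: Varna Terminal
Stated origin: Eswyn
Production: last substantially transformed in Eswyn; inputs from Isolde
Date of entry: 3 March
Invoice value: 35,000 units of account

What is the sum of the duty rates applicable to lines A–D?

85%

Line A: nuts → 6.2; frozen → 6.2.3; for industrial use → 6.2.3.2. Scheduled 14%. Eswyn agreement on 6.2.1.3: 6.2.3.2 not covered. → 14%.
Line B: vegetables → 6.1; frozen → 6.1.1; in bulk → 6.1.1.1. Scheduled 8%. Dunmara agreement on 6.1: wholly obtained → 7% available; preferential 7%. → 7%.
Line C: nuts → 6.2; canned → 6.2.1; in bulk → 6.2.1.1. Scheduled 23%. Kestria agreement on 6.2: RVC ≥ 45% → 21% available; preferential 21%. → 21%.
Line D: vegetables → 6.1; dried → 6.1.2; retail-packed → 6.1.2.2. Scheduled 14%. quota on 6.1.2 exhausted → over-quota 43%; Eswyn agreement on 6.2.1.3: 6.1.2.2 not covered. → 43%.
Sum: 14% + 7% + 21% + 43% = 85%.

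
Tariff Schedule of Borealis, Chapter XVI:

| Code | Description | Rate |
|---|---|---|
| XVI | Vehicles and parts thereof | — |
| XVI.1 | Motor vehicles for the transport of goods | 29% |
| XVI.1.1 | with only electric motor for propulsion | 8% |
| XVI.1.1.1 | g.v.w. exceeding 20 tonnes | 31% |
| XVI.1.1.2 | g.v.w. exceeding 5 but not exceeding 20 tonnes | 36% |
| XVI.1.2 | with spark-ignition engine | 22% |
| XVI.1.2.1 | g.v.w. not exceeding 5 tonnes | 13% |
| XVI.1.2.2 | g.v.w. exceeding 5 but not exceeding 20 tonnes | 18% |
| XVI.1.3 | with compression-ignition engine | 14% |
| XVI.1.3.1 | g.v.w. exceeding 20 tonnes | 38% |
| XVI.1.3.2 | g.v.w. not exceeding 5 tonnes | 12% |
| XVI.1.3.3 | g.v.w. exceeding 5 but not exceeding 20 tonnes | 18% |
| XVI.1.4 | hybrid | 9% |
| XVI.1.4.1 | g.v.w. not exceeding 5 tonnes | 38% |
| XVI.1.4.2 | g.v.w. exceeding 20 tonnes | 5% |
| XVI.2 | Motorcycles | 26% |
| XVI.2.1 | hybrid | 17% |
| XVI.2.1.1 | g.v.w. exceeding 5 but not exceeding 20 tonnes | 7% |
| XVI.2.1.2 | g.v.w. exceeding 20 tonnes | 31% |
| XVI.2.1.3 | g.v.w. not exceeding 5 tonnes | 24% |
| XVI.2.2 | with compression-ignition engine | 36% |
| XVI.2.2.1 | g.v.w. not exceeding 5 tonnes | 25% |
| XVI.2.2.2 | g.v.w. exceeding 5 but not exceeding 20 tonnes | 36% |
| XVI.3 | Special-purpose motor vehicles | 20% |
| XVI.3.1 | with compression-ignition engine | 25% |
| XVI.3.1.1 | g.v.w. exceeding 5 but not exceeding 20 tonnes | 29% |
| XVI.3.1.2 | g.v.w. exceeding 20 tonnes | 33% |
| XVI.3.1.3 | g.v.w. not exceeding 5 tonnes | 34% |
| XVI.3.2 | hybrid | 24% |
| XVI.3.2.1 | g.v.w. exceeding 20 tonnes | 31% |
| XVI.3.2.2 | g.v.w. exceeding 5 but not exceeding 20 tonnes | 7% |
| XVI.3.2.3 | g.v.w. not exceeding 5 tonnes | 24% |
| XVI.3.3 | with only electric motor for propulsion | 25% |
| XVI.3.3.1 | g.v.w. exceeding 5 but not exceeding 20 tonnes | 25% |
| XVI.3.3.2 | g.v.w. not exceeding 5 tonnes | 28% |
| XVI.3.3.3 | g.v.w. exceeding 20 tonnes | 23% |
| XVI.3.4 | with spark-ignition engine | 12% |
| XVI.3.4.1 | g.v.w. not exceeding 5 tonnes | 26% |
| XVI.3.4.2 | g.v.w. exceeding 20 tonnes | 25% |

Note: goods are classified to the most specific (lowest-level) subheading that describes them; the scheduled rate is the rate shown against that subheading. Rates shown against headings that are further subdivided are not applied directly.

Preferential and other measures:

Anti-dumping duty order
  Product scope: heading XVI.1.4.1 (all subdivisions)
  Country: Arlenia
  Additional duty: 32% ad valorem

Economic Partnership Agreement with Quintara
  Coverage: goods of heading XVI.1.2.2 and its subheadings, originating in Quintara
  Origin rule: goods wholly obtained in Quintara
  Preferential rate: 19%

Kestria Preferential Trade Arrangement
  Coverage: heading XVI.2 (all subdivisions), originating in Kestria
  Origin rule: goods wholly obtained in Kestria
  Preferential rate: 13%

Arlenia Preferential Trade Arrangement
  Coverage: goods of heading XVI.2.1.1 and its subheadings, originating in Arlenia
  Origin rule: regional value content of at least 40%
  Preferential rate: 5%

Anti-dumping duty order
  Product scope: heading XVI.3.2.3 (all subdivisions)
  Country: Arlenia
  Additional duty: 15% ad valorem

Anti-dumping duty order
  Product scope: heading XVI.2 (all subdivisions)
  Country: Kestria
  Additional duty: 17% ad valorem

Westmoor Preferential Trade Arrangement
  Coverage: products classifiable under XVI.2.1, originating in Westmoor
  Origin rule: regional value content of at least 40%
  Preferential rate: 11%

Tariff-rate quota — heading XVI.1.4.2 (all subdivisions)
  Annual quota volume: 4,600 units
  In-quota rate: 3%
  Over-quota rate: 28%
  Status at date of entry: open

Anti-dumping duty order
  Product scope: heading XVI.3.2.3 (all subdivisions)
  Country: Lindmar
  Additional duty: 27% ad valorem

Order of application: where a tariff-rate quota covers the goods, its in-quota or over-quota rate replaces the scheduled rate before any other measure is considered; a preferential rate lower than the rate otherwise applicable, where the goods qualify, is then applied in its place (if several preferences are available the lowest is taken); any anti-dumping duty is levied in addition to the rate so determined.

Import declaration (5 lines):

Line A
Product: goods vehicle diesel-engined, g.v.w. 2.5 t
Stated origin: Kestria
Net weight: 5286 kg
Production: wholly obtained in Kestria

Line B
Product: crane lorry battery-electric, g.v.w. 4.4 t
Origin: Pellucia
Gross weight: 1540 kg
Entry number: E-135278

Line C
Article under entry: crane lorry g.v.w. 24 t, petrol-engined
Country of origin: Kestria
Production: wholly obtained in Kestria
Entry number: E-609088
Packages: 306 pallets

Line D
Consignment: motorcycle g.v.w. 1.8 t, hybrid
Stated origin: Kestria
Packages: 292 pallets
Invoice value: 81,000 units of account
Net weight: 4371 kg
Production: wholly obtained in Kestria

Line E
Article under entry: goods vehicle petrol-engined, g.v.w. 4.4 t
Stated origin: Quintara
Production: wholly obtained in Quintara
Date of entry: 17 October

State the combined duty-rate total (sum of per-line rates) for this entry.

108%

Line A: goods vehicle → XVI.1; diesel-engined → XVI.1.3; g.v.w. 2.5 t → XVI.1.3.2. Scheduled 12%. Kestria agreement on XVI.2: XVI.1.3.2 not covered. → 12%.
Line B: crane lorry → XVI.3; battery-electric → XVI.3.3; g.v.w. 4.4 t → XVI.3.3.2. Scheduled 28%. No special measure applies. → 28%.
Line C: crane lorry → XVI.3; petrol-engined → XVI.3.4; g.v.w. 24 t → XVI.3.4.2. Scheduled 25%. Kestria agreement on XVI.2: XVI.3.4.2 not covered. → 25%.
Line D: motorcycle → XVI.2; hybrid → XVI.2.1; g.v.w. 1.8 t → XVI.2.1.3. Scheduled 24%. Kestria agreement on XVI.2: wholly obtained → 13% available; preferential 13%; anti-dumping (Kestria, XVI.2): +17%; total 13% + 17% = 30%. → 30%.
Line E: goods vehicle → XVI.1; petrol-engined → XVI.1.2; g.v.w. 4.4 t → XVI.1.2.1. Scheduled 13%. Quintara agreement on XVI.1.2.2: XVI.1.2.1 not covered. → 13%.
Sum: 12% + 28% + 25% + 30% + 13% = 108%.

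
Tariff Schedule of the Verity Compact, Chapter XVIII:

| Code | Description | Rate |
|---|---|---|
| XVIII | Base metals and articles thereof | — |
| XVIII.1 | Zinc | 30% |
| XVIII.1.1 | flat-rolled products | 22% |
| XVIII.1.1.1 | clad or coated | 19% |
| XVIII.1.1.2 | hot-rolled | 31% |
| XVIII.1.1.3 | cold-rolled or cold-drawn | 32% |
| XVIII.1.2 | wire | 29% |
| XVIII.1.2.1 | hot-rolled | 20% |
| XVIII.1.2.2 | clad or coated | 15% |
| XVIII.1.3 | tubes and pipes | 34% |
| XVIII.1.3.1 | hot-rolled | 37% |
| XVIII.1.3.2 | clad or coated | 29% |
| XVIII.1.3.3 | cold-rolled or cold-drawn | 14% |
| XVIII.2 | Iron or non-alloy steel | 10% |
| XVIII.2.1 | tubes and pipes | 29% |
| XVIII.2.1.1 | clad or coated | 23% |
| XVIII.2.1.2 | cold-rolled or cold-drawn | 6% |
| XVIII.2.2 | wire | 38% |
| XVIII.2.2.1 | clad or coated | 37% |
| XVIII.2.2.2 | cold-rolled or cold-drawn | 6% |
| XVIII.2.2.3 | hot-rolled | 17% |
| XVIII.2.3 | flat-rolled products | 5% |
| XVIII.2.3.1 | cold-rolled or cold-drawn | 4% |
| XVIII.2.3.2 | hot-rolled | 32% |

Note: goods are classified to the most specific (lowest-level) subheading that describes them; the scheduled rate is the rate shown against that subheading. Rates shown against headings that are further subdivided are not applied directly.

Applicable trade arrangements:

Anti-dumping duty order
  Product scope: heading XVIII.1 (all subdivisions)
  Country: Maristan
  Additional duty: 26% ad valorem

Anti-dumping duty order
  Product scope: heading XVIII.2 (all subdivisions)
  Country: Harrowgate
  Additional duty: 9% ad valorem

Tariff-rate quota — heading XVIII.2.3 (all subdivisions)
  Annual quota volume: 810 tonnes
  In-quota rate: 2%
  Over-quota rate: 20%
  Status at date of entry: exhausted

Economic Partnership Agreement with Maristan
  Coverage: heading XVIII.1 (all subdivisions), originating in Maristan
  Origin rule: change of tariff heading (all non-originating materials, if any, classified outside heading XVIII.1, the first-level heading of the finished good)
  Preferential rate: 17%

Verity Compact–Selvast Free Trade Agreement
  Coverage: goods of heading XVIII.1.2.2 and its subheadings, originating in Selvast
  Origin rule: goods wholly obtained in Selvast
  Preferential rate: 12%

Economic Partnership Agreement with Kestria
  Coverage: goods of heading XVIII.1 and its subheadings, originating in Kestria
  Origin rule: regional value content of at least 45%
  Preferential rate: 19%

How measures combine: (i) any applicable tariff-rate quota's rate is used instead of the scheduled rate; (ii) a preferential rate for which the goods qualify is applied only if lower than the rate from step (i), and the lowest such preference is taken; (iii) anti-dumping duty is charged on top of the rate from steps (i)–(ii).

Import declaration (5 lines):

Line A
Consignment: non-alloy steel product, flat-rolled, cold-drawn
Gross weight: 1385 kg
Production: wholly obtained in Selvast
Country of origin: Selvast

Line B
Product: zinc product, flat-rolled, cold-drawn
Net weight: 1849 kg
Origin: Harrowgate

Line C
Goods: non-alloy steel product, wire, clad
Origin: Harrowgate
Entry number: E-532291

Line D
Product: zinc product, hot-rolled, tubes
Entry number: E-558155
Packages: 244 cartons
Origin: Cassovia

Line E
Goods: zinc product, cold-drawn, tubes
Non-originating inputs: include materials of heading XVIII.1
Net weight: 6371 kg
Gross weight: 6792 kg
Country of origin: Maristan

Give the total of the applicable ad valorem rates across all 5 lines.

175%

Line A: non-alloy steel → XVIII.2; flat-rolled → XVIII.2.3; cold-drawn → XVIII.2.3.1. Scheduled 4%. quota on XVIII.2.3 exhausted → over-quota 20%; Selvast agreement on XVIII.1.2.2: XVIII.2.3.1 not covered. → 20%.
Line B: zinc → XVIII.1; flat-rolled → XVIII.1.1; cold-drawn → XVIII.1.1.3. Scheduled 32%. No special measure applies. → 32%.
Line C: non-alloy steel → XVIII.2; wire → XVIII.2.2; clad → XVIII.2.2.1. Scheduled 37%. anti-dumping (Harrowgate, XVIII.2): +9%; total 37% + 9% = 46%. → 46%.
Line D: zinc → XVIII.1; tubes → XVIII.1.3; hot-rolled → XVIII.1.3.1. Scheduled 37%. No special measure applies. → 37%.
Line E: zinc → XVIII.1; tubes → XVIII.1.3; cold-drawn → XVIII.1.3.3. Scheduled 14%. Maristan agreement on XVIII.1: CTH not met; anti-dumping (Maristan, XVIII.1): +26%; total 14% + 26% = 40%. → 40%.
Sum: 20% + 32% + 46% + 37% + 40% = 175%.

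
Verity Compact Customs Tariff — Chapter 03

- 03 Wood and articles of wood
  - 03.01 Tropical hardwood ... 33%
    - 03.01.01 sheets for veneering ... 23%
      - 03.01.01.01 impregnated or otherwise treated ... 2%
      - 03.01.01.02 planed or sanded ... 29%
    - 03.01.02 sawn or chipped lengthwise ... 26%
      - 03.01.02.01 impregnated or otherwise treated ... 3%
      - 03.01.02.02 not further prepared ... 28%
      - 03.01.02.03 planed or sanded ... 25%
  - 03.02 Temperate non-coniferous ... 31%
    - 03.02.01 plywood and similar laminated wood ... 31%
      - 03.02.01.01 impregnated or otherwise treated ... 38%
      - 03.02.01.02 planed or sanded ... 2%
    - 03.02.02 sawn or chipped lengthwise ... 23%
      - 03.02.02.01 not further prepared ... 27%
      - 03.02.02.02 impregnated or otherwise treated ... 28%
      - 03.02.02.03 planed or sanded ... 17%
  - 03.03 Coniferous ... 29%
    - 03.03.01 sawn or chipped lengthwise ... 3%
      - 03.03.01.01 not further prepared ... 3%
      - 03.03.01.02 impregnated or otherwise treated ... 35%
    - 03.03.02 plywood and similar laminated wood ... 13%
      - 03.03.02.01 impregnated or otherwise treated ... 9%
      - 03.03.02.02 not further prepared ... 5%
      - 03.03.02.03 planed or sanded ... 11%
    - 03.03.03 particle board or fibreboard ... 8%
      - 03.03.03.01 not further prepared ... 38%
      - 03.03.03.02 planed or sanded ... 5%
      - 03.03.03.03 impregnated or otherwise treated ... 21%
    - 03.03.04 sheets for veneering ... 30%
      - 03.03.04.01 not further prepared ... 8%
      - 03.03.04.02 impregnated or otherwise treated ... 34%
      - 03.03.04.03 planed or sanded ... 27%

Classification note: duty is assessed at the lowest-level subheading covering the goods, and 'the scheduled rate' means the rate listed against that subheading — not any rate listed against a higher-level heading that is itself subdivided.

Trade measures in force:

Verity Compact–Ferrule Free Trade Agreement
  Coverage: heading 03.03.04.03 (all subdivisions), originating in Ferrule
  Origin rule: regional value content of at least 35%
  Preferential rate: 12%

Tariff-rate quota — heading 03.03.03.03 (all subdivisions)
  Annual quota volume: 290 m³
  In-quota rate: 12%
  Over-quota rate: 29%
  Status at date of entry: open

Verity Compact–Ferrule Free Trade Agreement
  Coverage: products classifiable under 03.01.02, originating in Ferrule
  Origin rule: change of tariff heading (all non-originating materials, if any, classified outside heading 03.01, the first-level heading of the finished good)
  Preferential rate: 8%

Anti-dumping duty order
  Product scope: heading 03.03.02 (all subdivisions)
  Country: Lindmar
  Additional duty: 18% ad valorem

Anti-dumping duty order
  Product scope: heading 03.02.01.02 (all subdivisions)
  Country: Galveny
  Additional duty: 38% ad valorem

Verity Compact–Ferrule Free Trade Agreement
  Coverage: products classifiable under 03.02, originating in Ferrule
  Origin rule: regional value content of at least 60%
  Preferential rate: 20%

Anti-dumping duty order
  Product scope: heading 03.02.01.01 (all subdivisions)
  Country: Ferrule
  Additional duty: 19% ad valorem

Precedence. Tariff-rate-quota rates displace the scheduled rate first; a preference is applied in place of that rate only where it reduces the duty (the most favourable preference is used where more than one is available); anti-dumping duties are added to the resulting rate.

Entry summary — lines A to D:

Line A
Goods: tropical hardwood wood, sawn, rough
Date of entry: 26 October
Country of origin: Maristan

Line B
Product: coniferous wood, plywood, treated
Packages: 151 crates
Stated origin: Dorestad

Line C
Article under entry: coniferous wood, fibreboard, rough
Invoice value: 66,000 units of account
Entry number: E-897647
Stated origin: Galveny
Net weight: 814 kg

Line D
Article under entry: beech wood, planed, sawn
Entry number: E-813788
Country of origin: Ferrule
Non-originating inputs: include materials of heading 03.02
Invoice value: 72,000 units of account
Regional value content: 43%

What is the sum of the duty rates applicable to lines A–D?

92%

Line A: tropical hardwood → 03.01; sawn → 03.01.02; rough → 03.01.02.02. Scheduled 28%. No special measure applies. → 28%.
Line B: coniferous → 03.03; plywood → 03.03.02; treated → 03.03.02.01. Scheduled 9%. No special measure applies. → 9%.
Line C: coniferous → 03.03; fibreboard → 03.03.03; rough → 03.03.03.01. Scheduled 38%. No special measure applies. → 38%.
Line D: beech → 03.02; sawn → 03.02.02; planed → 03.02.02.03. Scheduled 17%. Ferrule agreement on 03.03.04.03: 03.02.02.03 not covered; Ferrule agreement on 03.01.02: 03.02.02.03 not covered; Ferrule agreement on 03.02: RVC < 60%. → 17%.
Sum: 28% + 9% + 38% + 17% = 92%.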